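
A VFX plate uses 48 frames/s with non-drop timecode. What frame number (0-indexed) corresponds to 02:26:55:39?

423159

Total seconds to the label: (2 × 3600 + 26 × 60 + 55) = 8815.
Frame index = 8815 × 48 + 39 = 423159.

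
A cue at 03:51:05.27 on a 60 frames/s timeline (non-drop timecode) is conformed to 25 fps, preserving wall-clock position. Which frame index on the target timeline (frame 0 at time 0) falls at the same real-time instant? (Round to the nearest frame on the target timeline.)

frame 346636

Source frame index: (3×3600 + 51×60 + 5) × 60 + 27 = 831927.
Real time: 831927 / (60) = 277309/20 s.
Target frame: (277309/20) × (25) = 1386545/4 ≈ 346636.250 → 346636.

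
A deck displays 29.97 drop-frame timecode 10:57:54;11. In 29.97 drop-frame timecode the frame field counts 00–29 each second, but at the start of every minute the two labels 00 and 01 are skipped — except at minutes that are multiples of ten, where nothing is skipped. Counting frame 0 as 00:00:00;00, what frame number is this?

Complete 10-minute blocks: 65, each 17982 frames → 1168830.
Remaining 7 whole minutes in the current block: 1800 + 6 × 1798 = 12588 frames.
Within the current minute: 54 × 30 + 11 − 2 = 1629 (labels ;00/;01 skipped at this minute). Total = 1168830 + 12588 + 1629 = 1183047.

1183047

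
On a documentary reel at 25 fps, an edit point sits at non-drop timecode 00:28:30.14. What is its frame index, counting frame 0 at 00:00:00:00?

Total seconds to the label: (0 × 3600 + 28 × 60 + 30) = 1710.
Frame index = 1710 × 25 + 14 = 42764.

42764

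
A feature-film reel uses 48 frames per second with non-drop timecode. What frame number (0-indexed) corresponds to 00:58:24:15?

Total seconds to the label: (0 × 3600 + 58 × 60 + 24) = 3504.
Frame index = 3504 × 48 + 15 = 168207.

frame 168207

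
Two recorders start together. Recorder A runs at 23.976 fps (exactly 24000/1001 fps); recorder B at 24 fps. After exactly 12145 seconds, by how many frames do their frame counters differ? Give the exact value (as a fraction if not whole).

A emits 24000/1001 × 12145 = 41640000/143 frames; B emits 24 × 12145 = 291480.
Difference = 41640/143 frames (≈ 291.1888); B is ahead of A.

41640/143 frames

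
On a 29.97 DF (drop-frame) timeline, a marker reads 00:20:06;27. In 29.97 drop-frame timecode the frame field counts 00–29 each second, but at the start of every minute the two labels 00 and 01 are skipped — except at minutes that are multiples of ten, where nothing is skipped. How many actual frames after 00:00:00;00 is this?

36171

As if non-drop at 30 labels/s: (0 × 3600 + 20 × 60 + 6) × 30 + 27 = 36207.
Minute boundaries passed: 20; those not divisible by 10: 20 − 2 = 18; dropped labels = 2 × 18 = 36.
Actual frame index = 36207 − 36 = 36171.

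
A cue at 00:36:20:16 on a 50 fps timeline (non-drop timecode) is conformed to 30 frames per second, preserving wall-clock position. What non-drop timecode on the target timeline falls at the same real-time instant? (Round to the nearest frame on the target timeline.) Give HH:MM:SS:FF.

Source frame index: (0×3600 + 36×60 + 20) × 50 + 16 = 109016.
Real time: 109016 / (50) = 54508/25 s.
Target frame: (54508/25) × (30) = 327048/5 ≈ 65409.600 → 65410.
At 30 labels/s: frame 65410 → 00:36:20:10.

00:36:20:10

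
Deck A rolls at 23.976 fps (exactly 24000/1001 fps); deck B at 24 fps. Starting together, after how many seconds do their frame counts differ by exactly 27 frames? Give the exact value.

1126.125 seconds

The gap grows by |24 − 24000/1001| = 24/1001 frames per second.
Time for a 27-frame gap: 27 ÷ (24/1001) = 1126.125 s.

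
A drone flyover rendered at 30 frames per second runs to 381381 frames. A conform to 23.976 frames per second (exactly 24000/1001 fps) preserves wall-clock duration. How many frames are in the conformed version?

Target frames = source frames × (target rate / source rate) = 381381 × (24000/1001)/(30) = 381381 × 800/1001 = 304800.

304800 frames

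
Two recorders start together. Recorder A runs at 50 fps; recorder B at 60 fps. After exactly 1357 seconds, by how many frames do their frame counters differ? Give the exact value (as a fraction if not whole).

A emits 50 × 1357 = 67850 frames; B emits 60 × 1357 = 81420.
Difference = 13570 frames; B is ahead of A.

13570 frames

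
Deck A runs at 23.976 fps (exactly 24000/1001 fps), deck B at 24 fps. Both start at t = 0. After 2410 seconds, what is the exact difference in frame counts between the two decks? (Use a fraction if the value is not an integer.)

57840/1001 frames

A emits 24000/1001 × 2410 = 57840000/1001 frames; B emits 24 × 2410 = 57840.
Difference = 57840/1001 frames (≈ 57.7822); B is ahead of A.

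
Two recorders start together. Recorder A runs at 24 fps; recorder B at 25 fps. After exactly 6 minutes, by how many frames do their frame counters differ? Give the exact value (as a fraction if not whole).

6 min = 360 s.
A emits 24 × 360 = 8640 frames; B emits 25 × 360 = 9000.
Difference = 360 frames; B is ahead of A.

360 frames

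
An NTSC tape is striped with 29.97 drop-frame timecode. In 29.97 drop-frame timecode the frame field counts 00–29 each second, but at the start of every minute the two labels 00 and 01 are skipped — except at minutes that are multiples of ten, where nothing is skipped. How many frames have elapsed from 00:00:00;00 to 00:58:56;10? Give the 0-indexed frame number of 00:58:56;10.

As if non-drop at 30 labels/s: (0 × 3600 + 58 × 60 + 56) × 30 + 10 = 106090.
Minute boundaries passed: 58; those not divisible by 10: 58 − 5 = 53; dropped labels = 2 × 53 = 106.
Actual frame index = 106090 − 106 = 105984.

105984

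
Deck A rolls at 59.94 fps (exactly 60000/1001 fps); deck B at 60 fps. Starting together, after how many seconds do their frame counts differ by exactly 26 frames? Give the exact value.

The gap grows by |60 − 60000/1001| = 60/1001 frames per second.
Time for a 26-frame gap: 26 ÷ (60/1001) = 13013/30 s.

13013/30 seconds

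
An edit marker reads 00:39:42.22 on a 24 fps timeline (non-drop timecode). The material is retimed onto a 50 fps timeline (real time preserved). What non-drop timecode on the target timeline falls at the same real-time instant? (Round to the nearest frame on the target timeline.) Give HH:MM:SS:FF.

Source frame index: (0×3600 + 39×60 + 42) × 24 + 22 = 57190.
Real time: 57190 / (24) = 28595/12 s.
Target frame: (28595/12) × (50) = 714875/6 ≈ 119145.833 → 119146.
At 50 labels/s: frame 119146 → 00:39:42:46.

00:39:42:46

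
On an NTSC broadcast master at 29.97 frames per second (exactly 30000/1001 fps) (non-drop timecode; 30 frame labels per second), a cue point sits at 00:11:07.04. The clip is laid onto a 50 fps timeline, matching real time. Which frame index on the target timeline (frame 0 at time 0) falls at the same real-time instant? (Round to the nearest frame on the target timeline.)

Source frame index: (0×3600 + 11×60 + 7) × 30 + 4 = 20014.
Real time: 20014 / (30000/1001) = 10017007/15000 s.
Target frame: (10017007/15000) × (50) = 10017007/300 ≈ 33390.023 → 33390.

frame 33390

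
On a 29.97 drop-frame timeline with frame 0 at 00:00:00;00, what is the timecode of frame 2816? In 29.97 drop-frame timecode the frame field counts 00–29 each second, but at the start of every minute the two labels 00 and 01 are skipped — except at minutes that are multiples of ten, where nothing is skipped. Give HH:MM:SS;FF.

Each 10-minute DF block holds 10 × 60 × 30 − 9 × 2 = 17982 frames. 2816 ÷ 17982 → 0 full blocks, remainder 2816.
Within the partial block the first minute is 1800 frames and each further minute 1798, so 1 further minute boundary passed. Total skipped labels = 18 × 0 + 2 × 1 = 2.
Non-drop label index = 2816 + 2 = 2818; at 30 labels/s that is 00:01:33:28, i.e. DF 00:01:33;28.

00:01:33;28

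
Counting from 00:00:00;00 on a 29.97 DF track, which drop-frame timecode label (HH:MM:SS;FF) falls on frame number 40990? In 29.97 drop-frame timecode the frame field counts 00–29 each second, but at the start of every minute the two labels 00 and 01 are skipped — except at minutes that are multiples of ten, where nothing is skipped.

00:22:47;20

Each 10-minute DF block holds 10 × 60 × 30 − 9 × 2 = 17982 frames. 40990 ÷ 17982 → 2 full blocks, remainder 5026.
Within the partial block the first minute is 1800 frames and each further minute 1798, so 2 further minute boundaries passed. Total skipped labels = 18 × 2 + 2 × 2 = 40.
Non-drop label index = 40990 + 40 = 41030; at 30 labels/s that is 00:22:47:20, i.e. DF 00:22:47;20.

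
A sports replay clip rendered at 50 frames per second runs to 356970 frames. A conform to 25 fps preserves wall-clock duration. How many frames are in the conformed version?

178485 frames

Target frames = source frames × (target rate / source rate) = 356970 × (25)/(50) = 356970 × 1/2 = 178485.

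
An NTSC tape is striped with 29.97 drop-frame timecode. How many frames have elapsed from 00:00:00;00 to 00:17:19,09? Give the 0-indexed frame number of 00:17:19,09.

31147

As if non-drop at 30 labels/s: (0 × 3600 + 17 × 60 + 19) × 30 + 9 = 31179.
Minute boundaries passed: 17; those not divisible by 10: 17 − 1 = 16; dropped labels = 2 × 16 = 32.
Actual frame index = 31179 − 32 = 31147.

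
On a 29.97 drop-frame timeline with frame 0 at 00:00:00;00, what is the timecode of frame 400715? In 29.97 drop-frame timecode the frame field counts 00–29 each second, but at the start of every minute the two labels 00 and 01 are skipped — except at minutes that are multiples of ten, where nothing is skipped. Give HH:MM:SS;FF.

Each 10-minute DF block holds 10 × 60 × 30 − 9 × 2 = 17982 frames. 400715 ÷ 17982 → 22 full blocks, remainder 5111.
Within the partial block the first minute is 1800 frames and each further minute 1798, so 2 further minute boundaries passed. Total skipped labels = 18 × 22 + 2 × 2 = 400.
Non-drop label index = 400715 + 400 = 401115; at 30 labels/s that is 03:42:50:15, i.e. DF 03:42:50;15.

03:42:50;15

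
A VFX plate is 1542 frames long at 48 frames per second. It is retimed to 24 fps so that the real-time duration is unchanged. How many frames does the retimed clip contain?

771 frames

Target frames = source frames × (target rate / source rate) = 1542 × (24)/(48) = 1542 × 1/2 = 771.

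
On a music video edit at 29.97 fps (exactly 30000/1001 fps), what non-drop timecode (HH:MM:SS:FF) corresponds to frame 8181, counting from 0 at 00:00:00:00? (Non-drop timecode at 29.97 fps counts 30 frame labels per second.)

00:04:32:21

8181 ÷ 30 = 272 full seconds, remainder 21 frames.
272 s = 0 h 4 min 32 s.
Timecode: 00:04:32:21.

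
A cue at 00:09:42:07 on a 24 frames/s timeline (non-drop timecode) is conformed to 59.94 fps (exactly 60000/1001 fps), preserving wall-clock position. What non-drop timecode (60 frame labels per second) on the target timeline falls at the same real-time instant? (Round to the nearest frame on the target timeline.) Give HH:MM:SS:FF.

Source frame index: (0×3600 + 9×60 + 42) × 24 + 7 = 13975.
Real time: 13975 / (24) = 13975/24 s.
Target frame: (13975/24) × (60000/1001) = 2687500/77 ≈ 34902.597 → 34903.
At 60 labels/s: frame 34903 → 00:09:41:43.

00:09:41:43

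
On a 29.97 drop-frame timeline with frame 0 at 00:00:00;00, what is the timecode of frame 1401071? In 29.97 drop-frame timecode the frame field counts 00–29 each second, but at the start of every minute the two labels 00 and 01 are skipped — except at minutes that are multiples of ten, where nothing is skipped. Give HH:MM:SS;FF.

Ten DF minutes hold 17982 frames, so frame 1401071 lies in block 77 (frames 1384614–1402595) with 16457 frames into that block.
The block's first minute is 1800 frames and the rest 1798 each; 16457 frames reaches minute 9, so 77 × 18 + 9 × 2 = 1404 labels have been skipped so far.
Adding those back, label number 1401071 + 1404 = 1402475 at 30 labels/s is 46749 s + 5 f = 12 h 59 min 9 s frame 5, i.e. 12:59:09;05.

12:59:09;05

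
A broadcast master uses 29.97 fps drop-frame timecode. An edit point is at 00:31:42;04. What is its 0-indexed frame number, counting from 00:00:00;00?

57008

Complete 10-minute blocks: 3, each 17982 frames → 53946.
Remaining 1 whole minute in the current block: 1800 + 0 × 1798 = 1800 frames.
Within the current minute: 42 × 30 + 4 − 2 = 1262 (labels ;00/;01 skipped at this minute). Total = 53946 + 1800 + 1262 = 57008.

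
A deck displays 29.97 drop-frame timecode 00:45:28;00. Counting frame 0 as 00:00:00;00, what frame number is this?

81758

As if non-drop at 30 labels/s: (0 × 3600 + 45 × 60 + 28) × 30 + 0 = 81840.
Minute boundaries passed: 45; those not divisible by 10: 45 − 4 = 41; dropped labels = 2 × 41 = 82.
Actual frame index = 81840 − 82 = 81758.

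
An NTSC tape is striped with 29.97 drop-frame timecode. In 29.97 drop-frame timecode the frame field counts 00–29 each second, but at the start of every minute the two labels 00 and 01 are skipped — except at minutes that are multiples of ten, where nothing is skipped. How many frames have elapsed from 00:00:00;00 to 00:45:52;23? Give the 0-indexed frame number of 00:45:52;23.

Complete 10-minute blocks: 4, each 17982 frames → 71928.
Remaining 5 whole minutes in the current block: 1800 + 4 × 1798 = 8992 frames.
Within the current minute: 52 × 30 + 23 − 2 = 1581 (labels ;00/;01 skipped at this minute). Total = 71928 + 8992 + 1581 = 82501.

82501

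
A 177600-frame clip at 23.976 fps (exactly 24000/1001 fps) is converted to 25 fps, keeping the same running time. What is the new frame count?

Target frames = source frames × (target rate / source rate) = 177600 × (25)/(24000/1001) = 177600 × 1001/960 = 185185.

185185 frames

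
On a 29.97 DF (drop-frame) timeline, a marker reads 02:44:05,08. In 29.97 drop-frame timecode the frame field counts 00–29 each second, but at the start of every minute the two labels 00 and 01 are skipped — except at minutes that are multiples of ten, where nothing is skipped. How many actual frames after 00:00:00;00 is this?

295062

As if non-drop at 30 labels/s: (2 × 3600 + 44 × 60 + 5) × 30 + 8 = 295358.
Minute boundaries passed: 164; those not divisible by 10: 164 − 16 = 148; dropped labels = 2 × 148 = 296.
Actual frame index = 295358 − 296 = 295062.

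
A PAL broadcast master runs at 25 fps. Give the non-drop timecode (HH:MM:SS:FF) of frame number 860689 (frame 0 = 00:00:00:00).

860689 ÷ 25 = 34427 full seconds, remainder 14 frames.
34427 s = 9 h 33 min 47 s.
Timecode: 09:33:47:14.

09:33:47:14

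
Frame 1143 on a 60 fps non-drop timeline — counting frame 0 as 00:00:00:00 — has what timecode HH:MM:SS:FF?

00:00:19:03

1143 ÷ 60 = 19 full seconds, remainder 3 frames.
19 s = 0 h 0 min 19 s.
Timecode: 00:00:19:03.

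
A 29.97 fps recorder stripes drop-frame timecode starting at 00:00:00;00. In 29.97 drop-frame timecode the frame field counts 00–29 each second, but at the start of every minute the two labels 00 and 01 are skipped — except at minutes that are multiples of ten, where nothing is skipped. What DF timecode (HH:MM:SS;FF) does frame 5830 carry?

Each 10-minute DF block holds 10 × 60 × 30 − 9 × 2 = 17982 frames. 5830 ÷ 17982 → 0 full blocks, remainder 5830.
Within the partial block the first minute is 1800 frames and each further minute 1798, so 3 further minute boundaries passed. Total skipped labels = 18 × 0 + 2 × 3 = 6.
Non-drop label index = 5830 + 6 = 5836; at 30 labels/s that is 00:03:14:16, i.e. DF 00:03:14;16.

00:03:14;16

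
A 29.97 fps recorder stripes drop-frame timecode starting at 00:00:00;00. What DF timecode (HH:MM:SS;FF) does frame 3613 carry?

Ten DF minutes hold 17982 frames, so frame 3613 lies in block 0 (frames 0–17981) with 3613 frames into that block.
The block's first minute is 1800 frames and the rest 1798 each; 3613 frames reaches minute 2, so 0 × 18 + 2 × 2 = 4 labels have been skipped so far.
Adding those back, label number 3613 + 4 = 3617 at 30 labels/s is 120 s + 17 f = 0 h 2 min 0 s frame 17, i.e. 00:02:00;17.

00:02:00;17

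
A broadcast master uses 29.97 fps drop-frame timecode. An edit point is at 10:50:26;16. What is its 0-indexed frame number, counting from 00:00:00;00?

1169626

As if non-drop at 30 labels/s: (10 × 3600 + 50 × 60 + 26) × 30 + 16 = 1170796.
Minute boundaries passed: 650; those not divisible by 10: 650 − 65 = 585; dropped labels = 2 × 585 = 1170.
Actual frame index = 1170796 − 1170 = 1169626.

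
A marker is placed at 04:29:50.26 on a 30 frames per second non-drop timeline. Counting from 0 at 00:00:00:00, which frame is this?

Total seconds to the label: (4 × 3600 + 29 × 60 + 50) = 16190.
Frame index = 16190 × 30 + 26 = 485726.

frame 485726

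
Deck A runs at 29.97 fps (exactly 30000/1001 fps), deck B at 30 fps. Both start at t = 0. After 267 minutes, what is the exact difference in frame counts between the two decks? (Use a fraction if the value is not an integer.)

267 min = 16020 s.
A emits 30000/1001 × 16020 = 480600000/1001 frames; B emits 30 × 16020 = 480600.
Difference = 480600/1001 frames (≈ 480.1199); B is ahead of A.

480600/1001 frames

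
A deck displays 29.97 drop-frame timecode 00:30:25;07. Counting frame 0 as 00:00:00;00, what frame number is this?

54703

Complete 10-minute blocks: 3, each 17982 frames → 53946.
Remaining 0 whole minutes in the current block: 0 frames.
Within the current minute: 25 × 30 + 7 = 757. Total = 53946 + 0 + 757 = 54703.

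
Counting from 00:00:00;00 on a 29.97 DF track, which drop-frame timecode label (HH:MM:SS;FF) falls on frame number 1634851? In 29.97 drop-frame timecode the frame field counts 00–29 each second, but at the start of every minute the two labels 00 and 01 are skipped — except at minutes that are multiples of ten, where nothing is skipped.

Each 10-minute DF block holds 10 × 60 × 30 − 9 × 2 = 17982 frames. 1634851 ÷ 17982 → 90 full blocks, remainder 16471.
Within the partial block the first minute is 1800 frames and each further minute 1798, so 9 further minute boundaries passed. Total skipped labels = 18 × 90 + 2 × 9 = 1638.
Non-drop label index = 1634851 + 1638 = 1636489; at 30 labels/s that is 15:09:09:19, i.e. DF 15:09:09;19.

15:09:09;19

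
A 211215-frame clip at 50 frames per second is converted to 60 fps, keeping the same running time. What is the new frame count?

Target frames = source frames × (target rate / source rate) = 211215 × (60)/(50) = 211215 × 6/5 = 253458.

253458 frames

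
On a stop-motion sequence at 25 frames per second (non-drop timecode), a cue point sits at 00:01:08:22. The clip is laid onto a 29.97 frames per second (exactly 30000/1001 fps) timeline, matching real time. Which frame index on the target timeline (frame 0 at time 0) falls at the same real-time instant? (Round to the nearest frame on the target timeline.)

frame 2064

Source frame index: (0×3600 + 1×60 + 8) × 25 + 22 = 1722.
Real time: 1722 / (25) = 1722/25 s.
Target frame: (1722/25) × (30000/1001) = 295200/143 ≈ 2064.336 → 2064.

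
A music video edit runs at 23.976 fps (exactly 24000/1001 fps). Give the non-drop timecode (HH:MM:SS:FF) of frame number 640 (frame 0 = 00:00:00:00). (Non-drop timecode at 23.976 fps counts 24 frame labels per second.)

00:00:26:16

640 ÷ 24 = 26 full seconds, remainder 16 frames.
26 s = 0 h 0 min 26 s.
Timecode: 00:00:26:16.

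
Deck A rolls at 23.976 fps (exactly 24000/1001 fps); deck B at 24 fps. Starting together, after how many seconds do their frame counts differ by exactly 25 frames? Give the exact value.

25025/24 seconds

The gap grows by |24 − 24000/1001| = 24/1001 frames per second.
Time for a 25-frame gap: 25 ÷ (24/1001) = 25025/24 s.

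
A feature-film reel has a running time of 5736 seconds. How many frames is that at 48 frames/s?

275328 frames

Frames = 5736 × 48 = 275328.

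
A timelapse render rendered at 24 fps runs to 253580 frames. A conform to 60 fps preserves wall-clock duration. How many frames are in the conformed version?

Target frames = source frames × (target rate / source rate) = 253580 × (60)/(24) = 253580 × 5/2 = 633950.

633950 frames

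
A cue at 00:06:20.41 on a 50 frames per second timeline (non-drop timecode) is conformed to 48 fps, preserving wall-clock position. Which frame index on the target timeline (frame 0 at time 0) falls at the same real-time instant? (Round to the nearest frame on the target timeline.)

frame 18279

Source frame index: (0×3600 + 6×60 + 20) × 50 + 41 = 19041.
Real time: 19041 / (50) = 19041/50 s.
Target frame: (19041/50) × (48) = 456984/25 ≈ 18279.360 → 18279.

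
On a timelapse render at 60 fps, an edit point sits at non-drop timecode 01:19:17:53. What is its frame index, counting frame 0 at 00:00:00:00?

Total seconds to the label: (1 × 3600 + 19 × 60 + 17) = 4757.
Frame index = 4757 × 60 + 53 = 285473.

frame 285473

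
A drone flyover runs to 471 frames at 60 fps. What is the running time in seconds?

Running time = 471 / (60) = 7.85 s.

7.85 seconds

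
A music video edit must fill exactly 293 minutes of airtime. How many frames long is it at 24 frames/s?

421920 frames

293 min = 17580 s.
Frames = 17580 × 24 = 421920.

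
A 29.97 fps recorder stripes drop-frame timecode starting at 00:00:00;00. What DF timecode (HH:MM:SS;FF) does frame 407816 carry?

Each 10-minute DF block holds 10 × 60 × 30 − 9 × 2 = 17982 frames. 407816 ÷ 17982 → 22 full blocks, remainder 12212.
Within the partial block the first minute is 1800 frames and each further minute 1798, so 6 further minute boundaries passed. Total skipped labels = 18 × 22 + 2 × 6 = 408.
Non-drop label index = 407816 + 408 = 408224; at 30 labels/s that is 03:46:47:14, i.e. DF 03:46:47;14.

03:46:47;14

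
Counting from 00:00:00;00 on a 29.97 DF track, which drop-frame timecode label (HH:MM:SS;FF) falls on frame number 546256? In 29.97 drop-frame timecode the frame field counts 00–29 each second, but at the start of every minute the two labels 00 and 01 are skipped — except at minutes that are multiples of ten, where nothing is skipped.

05:03:46;22

Each 10-minute DF block holds 10 × 60 × 30 − 9 × 2 = 17982 frames. 546256 ÷ 17982 → 30 full blocks, remainder 6796.
Within the partial block the first minute is 1800 frames and each further minute 1798, so 3 further minute boundaries passed. Total skipped labels = 18 × 30 + 2 × 3 = 546.
Non-drop label index = 546256 + 546 = 546802; at 30 labels/s that is 05:03:46:22, i.e. DF 05:03:46;22.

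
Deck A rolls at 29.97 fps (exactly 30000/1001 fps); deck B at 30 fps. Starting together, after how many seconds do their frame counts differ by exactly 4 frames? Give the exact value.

The gap grows by |30 − 30000/1001| = 30/1001 frames per second.
Time for a 4-frame gap: 4 ÷ (30/1001) = 2002/15 s.

2002/15 seconds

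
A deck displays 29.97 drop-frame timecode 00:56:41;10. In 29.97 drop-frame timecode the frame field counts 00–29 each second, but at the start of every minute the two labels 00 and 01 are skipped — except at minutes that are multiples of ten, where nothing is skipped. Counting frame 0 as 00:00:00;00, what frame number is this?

As if non-drop at 30 labels/s: (0 × 3600 + 56 × 60 + 41) × 30 + 10 = 102040.
Minute boundaries passed: 56; those not divisible by 10: 56 − 5 = 51; dropped labels = 2 × 51 = 102.
Actual frame index = 102040 − 102 = 101938.

101938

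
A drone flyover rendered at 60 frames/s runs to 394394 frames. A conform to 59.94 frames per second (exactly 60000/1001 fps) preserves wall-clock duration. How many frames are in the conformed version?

394000 frames

Target frames = source frames × (target rate / source rate) = 394394 × (60000/1001)/(60) = 394394 × 1000/1001 = 394000.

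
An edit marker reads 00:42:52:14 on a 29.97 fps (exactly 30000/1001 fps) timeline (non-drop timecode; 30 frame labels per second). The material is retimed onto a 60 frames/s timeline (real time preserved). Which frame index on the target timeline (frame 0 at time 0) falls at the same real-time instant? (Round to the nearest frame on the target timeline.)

frame 154502

Source frame index: (0×3600 + 42×60 + 52) × 30 + 14 = 77174.
Real time: 77174 / (30000/1001) = 38625587/15000 s.
Target frame: (38625587/15000) × (60) = 38625587/250 ≈ 154502.348 → 154502.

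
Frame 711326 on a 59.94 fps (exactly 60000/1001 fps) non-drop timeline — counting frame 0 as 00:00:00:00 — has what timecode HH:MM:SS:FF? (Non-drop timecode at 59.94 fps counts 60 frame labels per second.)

03:17:35:26

711326 ÷ 60 = 11855 full seconds, remainder 26 frames.
11855 s = 3 h 17 min 35 s.
Timecode: 03:17:35:26.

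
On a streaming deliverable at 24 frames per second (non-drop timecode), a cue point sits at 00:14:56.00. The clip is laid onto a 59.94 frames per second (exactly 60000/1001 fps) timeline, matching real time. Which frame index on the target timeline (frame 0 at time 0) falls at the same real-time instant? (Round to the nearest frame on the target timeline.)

Source frame index: (0×3600 + 14×60 + 56) × 24 + 0 = 21504.
Real time: 21504 / (24) = 896 s.
Target frame: (896) × (60000/1001) = 7680000/143 ≈ 53706.294 → 53706.

frame 53706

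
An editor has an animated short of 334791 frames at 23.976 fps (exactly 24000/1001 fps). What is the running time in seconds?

Running time = 334791 / (24000/1001) = 13963.574625 s.

13963.574625 seconds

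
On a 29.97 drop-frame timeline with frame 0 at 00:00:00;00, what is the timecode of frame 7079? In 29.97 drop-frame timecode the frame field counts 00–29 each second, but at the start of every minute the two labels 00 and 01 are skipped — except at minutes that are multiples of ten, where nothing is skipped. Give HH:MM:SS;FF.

00:03:56;05

Each 10-minute DF block holds 10 × 60 × 30 − 9 × 2 = 17982 frames. 7079 ÷ 17982 → 0 full blocks, remainder 7079.
Within the partial block the first minute is 1800 frames and each further minute 1798, so 3 further minute boundaries passed. Total skipped labels = 18 × 0 + 2 × 3 = 6.
Non-drop label index = 7079 + 6 = 7085; at 30 labels/s that is 00:03:56:05, i.e. DF 00:03:56;05.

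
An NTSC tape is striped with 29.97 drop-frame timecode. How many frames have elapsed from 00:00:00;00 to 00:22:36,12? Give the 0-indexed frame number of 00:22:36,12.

40652

Complete 10-minute blocks: 2, each 17982 frames → 35964.
Remaining 2 whole minutes in the current block: 1800 + 1 × 1798 = 3598 frames.
Within the current minute: 36 × 30 + 12 − 2 = 1090 (labels ;00/;01 skipped at this minute). Total = 35964 + 3598 + 1090 = 40652.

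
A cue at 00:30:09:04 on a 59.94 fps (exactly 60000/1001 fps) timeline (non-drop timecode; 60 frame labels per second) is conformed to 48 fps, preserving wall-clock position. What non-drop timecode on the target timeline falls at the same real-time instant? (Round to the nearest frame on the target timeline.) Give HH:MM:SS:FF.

00:30:10:42

Source frame index: (0×3600 + 30×60 + 9) × 60 + 4 = 108544.
Real time: 108544 / (60000/1001) = 3395392/1875 s.
Target frame: (3395392/1875) × (48) = 54326272/625 ≈ 86922.035 → 86922.
At 48 labels/s: frame 86922 → 00:30:10:42.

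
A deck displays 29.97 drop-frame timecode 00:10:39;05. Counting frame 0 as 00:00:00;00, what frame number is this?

19157

Complete 10-minute blocks: 1, each 17982 frames → 17982.
Remaining 0 whole minutes in the current block: 0 frames.
Within the current minute: 39 × 30 + 5 = 1175. Total = 17982 + 0 + 1175 = 19157.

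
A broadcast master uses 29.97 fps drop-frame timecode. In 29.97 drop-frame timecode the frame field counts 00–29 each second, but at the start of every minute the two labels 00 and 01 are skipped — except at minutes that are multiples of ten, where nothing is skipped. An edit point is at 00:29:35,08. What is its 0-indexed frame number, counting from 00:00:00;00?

53204

Complete 10-minute blocks: 2, each 17982 frames → 35964.
Remaining 9 whole minutes in the current block: 1800 + 8 × 1798 = 16184 frames.
Within the current minute: 35 × 30 + 8 − 2 = 1056 (labels ;00/;01 skipped at this minute). Total = 35964 + 16184 + 1056 = 53204.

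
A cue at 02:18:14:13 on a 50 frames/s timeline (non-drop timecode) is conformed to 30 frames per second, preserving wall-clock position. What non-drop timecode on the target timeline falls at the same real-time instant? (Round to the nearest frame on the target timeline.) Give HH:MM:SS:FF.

Source frame index: (2×3600 + 18×60 + 14) × 50 + 13 = 414713.
Real time: 414713 / (50) = 414713/50 s.
Target frame: (414713/50) × (30) = 1244139/5 ≈ 248827.800 → 248828.
At 30 labels/s: frame 248828 → 02:18:14:08.

02:18:14:08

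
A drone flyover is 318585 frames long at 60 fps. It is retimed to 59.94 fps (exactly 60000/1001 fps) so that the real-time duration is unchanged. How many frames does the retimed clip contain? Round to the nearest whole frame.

318267 frames

Frames at target rate = 318585 × (60000/1001) / (60) = 318585000/1001 ≈ 318266.733.
Nearest whole frame: 318267.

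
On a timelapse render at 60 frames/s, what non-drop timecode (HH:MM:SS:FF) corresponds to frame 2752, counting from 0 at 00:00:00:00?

2752 ÷ 60 = 45 full seconds, remainder 52 frames.
45 s = 0 h 0 min 45 s.
Timecode: 00:00:45:52.

00:00:45:52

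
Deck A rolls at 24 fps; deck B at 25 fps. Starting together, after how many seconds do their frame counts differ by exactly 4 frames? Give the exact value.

4 seconds

The gap grows by |25 − 24| = 1 frame per second.
Time for a 4-frame gap: 4 ÷ (1) = 4 s.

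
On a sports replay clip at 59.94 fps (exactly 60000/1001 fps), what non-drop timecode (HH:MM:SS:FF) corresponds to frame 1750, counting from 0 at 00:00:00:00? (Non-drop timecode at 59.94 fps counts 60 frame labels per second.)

00:00:29:10

1750 ÷ 60 = 29 full seconds, remainder 10 frames.
29 s = 0 h 0 min 29 s.
Timecode: 00:00:29:10.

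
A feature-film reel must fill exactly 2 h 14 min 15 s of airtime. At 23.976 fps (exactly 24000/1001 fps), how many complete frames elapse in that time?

2 h 14 min 15 s = 8055 s.
Frames = 8055 × 24000/1001 = 193320000/1001 ≈ 193126.8731.
Complete frames: 193126.

193126 frames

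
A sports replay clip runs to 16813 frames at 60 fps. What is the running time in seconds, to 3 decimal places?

Running time = 16813 × 1/60 = 16813/60 s ≈ 280.217 s.

280.217 seconds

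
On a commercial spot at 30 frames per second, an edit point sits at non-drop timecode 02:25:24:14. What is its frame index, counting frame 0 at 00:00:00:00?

Total seconds to the label: (2 × 3600 + 25 × 60 + 24) = 8724.
Frame index = 8724 × 30 + 14 = 261734.

frame 261734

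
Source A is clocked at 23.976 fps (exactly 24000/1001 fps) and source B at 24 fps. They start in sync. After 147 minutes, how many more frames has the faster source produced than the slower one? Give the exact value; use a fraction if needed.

30240/143 frames

147 min = 8820 s.
A emits 24000/1001 × 8820 = 30240000/143 frames; B emits 24 × 8820 = 211680.
Difference = 30240/143 frames (≈ 211.4685); B is ahead of A.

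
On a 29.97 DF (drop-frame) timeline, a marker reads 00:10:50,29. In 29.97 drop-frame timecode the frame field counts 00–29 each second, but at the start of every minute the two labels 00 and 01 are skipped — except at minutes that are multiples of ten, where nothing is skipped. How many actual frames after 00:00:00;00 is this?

As if non-drop at 30 labels/s: (0 × 3600 + 10 × 60 + 50) × 30 + 29 = 19529.
Minute boundaries passed: 10; those not divisible by 10: 10 − 1 = 9; dropped labels = 2 × 9 = 18.
Actual frame index = 19529 − 18 = 19511.

19511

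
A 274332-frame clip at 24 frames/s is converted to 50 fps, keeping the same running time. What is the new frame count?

Target frames = source frames × (target rate / source rate) = 274332 × (50)/(24) = 274332 × 25/12 = 571525.

571525 frames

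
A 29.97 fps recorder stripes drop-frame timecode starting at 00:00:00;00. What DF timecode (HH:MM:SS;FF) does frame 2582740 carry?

Each 10-minute DF block holds 10 × 60 × 30 − 9 × 2 = 17982 frames. 2582740 ÷ 17982 → 143 full blocks, remainder 11314.
Within the partial block the first minute is 1800 frames and each further minute 1798, so 6 further minute boundaries passed. Total skipped labels = 18 × 143 + 2 × 6 = 2586.
Non-drop label index = 2582740 + 2586 = 2585326; at 30 labels/s that is 23:56:17:16, i.e. DF 23:56:17;16.

23:56:17;16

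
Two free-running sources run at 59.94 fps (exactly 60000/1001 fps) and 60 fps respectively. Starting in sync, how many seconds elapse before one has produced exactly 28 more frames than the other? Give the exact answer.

7007/15 seconds

The gap grows by |60 − 60000/1001| = 60/1001 frames per second.
Time for a 28-frame gap: 28 ÷ (60/1001) = 7007/15 s.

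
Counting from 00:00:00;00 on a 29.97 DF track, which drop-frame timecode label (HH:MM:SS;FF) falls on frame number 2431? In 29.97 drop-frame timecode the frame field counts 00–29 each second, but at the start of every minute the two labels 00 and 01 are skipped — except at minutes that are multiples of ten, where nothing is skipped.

Each 10-minute DF block holds 10 × 60 × 30 − 9 × 2 = 17982 frames. 2431 ÷ 17982 → 0 full blocks, remainder 2431.
Within the partial block the first minute is 1800 frames and each further minute 1798, so 1 further minute boundary passed. Total skipped labels = 18 × 0 + 2 × 1 = 2.
Non-drop label index = 2431 + 2 = 2433; at 30 labels/s that is 00:01:21:03, i.e. DF 00:01:21;03.

00:01:21;03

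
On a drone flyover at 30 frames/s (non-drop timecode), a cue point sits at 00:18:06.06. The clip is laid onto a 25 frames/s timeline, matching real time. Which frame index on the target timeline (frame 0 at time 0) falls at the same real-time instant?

frame 27155

Source frame index: (0×3600 + 18×60 + 6) × 30 + 6 = 32586.
Real time: 32586 / (30) = 5431/5 s.
Target frame: (5431/5) × (25) = 27155.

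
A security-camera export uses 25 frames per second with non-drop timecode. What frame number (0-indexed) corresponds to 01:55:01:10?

Total seconds to the label: (1 × 3600 + 55 × 60 + 1) = 6901.
Frame index = 6901 × 25 + 10 = 172535.

frame 172535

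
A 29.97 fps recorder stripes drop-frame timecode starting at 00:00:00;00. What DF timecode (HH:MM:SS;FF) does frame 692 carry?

Ten DF minutes hold 17982 frames, so frame 692 lies in block 0 (frames 0–17981) with 692 frames into that block.
The block's first minute is 1800 frames and the rest 1798 each; 692 frames reaches minute 0, so 0 × 18 + 0 × 2 = 0 labels have been skipped so far.
Adding those back, label number 692 + 0 = 692 at 30 labels/s is 23 s + 2 f = 0 h 0 min 23 s frame 2, i.e. 00:00:23;02.

00:00:23;02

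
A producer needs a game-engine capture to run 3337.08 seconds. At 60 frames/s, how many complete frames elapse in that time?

Frames = 3337.08 × 60 = 1001124/5 ≈ 200224.8000.
Complete frames: 200224.

200224 frames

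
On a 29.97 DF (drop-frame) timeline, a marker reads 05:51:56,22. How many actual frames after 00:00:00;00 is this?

As if non-drop at 30 labels/s: (5 × 3600 + 51 × 60 + 56) × 30 + 22 = 633502.
Minute boundaries passed: 351; those not divisible by 10: 351 − 35 = 316; dropped labels = 2 × 316 = 632.
Actual frame index = 633502 − 632 = 632870.

632870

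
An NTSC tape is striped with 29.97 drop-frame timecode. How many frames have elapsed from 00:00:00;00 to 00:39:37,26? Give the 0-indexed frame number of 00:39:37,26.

71264

Complete 10-minute blocks: 3, each 17982 frames → 53946.
Remaining 9 whole minutes in the current block: 1800 + 8 × 1798 = 16184 frames.
Within the current minute: 37 × 30 + 26 − 2 = 1134 (labels ;00/;01 skipped at this minute). Total = 53946 + 16184 + 1134 = 71264.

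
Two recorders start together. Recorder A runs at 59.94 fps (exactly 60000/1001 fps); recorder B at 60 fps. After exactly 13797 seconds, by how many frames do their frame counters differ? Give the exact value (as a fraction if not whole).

118260/143 frames

A emits 60000/1001 × 13797 = 118260000/143 frames; B emits 60 × 13797 = 827820.
Difference = 118260/143 frames (≈ 826.9930); B is ahead of A.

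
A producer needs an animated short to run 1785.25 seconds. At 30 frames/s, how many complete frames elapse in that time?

Frames = 1785.25 × 30 = 107115/2 ≈ 53557.5000.
Complete frames: 53557.

53557 frames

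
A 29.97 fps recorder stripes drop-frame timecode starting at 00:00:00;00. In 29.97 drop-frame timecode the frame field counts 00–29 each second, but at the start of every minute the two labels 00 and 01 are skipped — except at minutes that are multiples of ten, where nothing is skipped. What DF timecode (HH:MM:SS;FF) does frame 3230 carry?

00:01:47;22

Each 10-minute DF block holds 10 × 60 × 30 − 9 × 2 = 17982 frames. 3230 ÷ 17982 → 0 full blocks, remainder 3230.
Within the partial block the first minute is 1800 frames and each further minute 1798, so 1 further minute boundary passed. Total skipped labels = 18 × 0 + 2 × 1 = 2.
Non-drop label index = 3230 + 2 = 3232; at 30 labels/s that is 00:01:47:22, i.e. DF 00:01:47;22.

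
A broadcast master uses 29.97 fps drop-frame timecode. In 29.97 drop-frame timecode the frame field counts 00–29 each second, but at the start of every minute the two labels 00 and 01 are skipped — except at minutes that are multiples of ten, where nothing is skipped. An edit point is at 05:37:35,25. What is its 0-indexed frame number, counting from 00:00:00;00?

As if non-drop at 30 labels/s: (5 × 3600 + 37 × 60 + 35) × 30 + 25 = 607675.
Minute boundaries passed: 337; those not divisible by 10: 337 − 33 = 304; dropped labels = 2 × 304 = 608.
Actual frame index = 607675 − 608 = 607067.

607067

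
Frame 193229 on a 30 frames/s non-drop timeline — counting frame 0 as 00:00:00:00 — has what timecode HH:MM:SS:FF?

01:47:20:29

193229 ÷ 30 = 6440 full seconds, remainder 29 frames.
6440 s = 1 h 47 min 20 s.
Timecode: 01:47:20:29.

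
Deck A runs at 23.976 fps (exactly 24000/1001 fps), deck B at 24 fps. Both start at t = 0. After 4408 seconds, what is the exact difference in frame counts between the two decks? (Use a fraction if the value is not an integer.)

A emits 24000/1001 × 4408 = 105792000/1001 frames; B emits 24 × 4408 = 105792.
Difference = 105792/1001 frames (≈ 105.6863); B is ahead of A.

105792/1001 frames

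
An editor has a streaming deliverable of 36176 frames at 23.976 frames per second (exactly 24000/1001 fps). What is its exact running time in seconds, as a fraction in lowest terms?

Running time = 36176 ÷ (24000/1001) = 36176 × 1001/24000 = 2263261/1500 s.

2263261/1500 seconds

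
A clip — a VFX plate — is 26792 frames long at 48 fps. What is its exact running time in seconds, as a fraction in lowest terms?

Running time = 26792 ÷ (48) = 26792 × 1/48 = 3349/6 s.

3349/6 seconds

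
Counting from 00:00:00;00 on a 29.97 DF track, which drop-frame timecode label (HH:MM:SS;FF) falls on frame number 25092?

Each 10-minute DF block holds 10 × 60 × 30 − 9 × 2 = 17982 frames. 25092 ÷ 17982 → 1 full block, remainder 7110.
Within the partial block the first minute is 1800 frames and each further minute 1798, so 3 further minute boundaries passed. Total skipped labels = 18 × 1 + 2 × 3 = 24.
Non-drop label index = 25092 + 24 = 25116; at 30 labels/s that is 00:13:57:06, i.e. DF 00:13:57;06.

00:13:57;06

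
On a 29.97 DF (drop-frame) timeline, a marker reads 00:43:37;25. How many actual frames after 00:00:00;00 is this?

78457

Complete 10-minute blocks: 4, each 17982 frames → 71928.
Remaining 3 whole minutes in the current block: 1800 + 2 × 1798 = 5396 frames.
Within the current minute: 37 × 30 + 25 − 2 = 1133 (labels ;00/;01 skipped at this minute). Total = 71928 + 5396 + 1133 = 78457.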